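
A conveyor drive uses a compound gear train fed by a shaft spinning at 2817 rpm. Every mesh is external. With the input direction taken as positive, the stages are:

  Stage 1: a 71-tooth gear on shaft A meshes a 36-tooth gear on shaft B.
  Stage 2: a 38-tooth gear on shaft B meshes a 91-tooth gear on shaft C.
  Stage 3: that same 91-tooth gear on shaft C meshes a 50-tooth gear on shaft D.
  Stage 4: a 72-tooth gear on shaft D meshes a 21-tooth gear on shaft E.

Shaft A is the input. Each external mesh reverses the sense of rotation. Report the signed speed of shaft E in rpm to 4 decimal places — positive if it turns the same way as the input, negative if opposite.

+14476.6971 rpm (same as input, |ω| = 14476.6971 rpm)

Stage 1 [71T→36T]: ω = 2817.0000×71/36 = 5555.7500 rpm, dir flips to −; running = −5555.7500
Stage 2 [38T→91T]: ω = 5555.7500×38/91 = 2319.9835 rpm, dir flips to +; running = +2319.9835
Stage 3 [91T→50T]: ω = 2319.9835×91/50 = 4222.3700 rpm, dir flips to −; running = −4222.3700
Stage 4 [72T→21T]: ω = 4222.3700×72/21 = 14476.6971 rpm, dir flips to +; running = +14476.6971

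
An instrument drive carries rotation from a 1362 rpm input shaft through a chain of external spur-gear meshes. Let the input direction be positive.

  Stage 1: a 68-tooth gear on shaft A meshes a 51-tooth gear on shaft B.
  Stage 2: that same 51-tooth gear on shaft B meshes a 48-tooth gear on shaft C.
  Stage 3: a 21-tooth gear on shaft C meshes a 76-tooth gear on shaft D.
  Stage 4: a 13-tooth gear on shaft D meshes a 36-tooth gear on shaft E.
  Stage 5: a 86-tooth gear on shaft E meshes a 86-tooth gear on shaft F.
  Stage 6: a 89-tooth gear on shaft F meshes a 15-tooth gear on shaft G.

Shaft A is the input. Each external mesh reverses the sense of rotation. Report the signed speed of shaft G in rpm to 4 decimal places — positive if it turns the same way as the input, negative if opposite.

Stage 1 [68T→51T]: ω = 1362.0000×68/51 = 1816.0000 rpm, dir flips to −; running = −1816.0000
Stage 2 [51T→48T]: ω = 1816.0000×51/48 = 1929.5000 rpm, dir flips to +; running = +1929.5000
Stage 3 [21T→76T]: ω = 1929.5000×21/76 = 533.1513 rpm, dir flips to −; running = −533.1513
Stage 4 [13T→36T]: ω = 533.1513×13/36 = 192.5269 rpm, dir flips to +; running = +192.5269
Stage 5 [86T→86T]: ω = 192.5269×86/86 = 192.5269 rpm, dir flips to −; running = −192.5269
Stage 6 [89T→15T]: ω = 192.5269×89/15 = 1142.3261 rpm, dir flips to +; running = +1142.3261

+1142.3261 rpm (same as input, |ω| = 1142.3261 rpm)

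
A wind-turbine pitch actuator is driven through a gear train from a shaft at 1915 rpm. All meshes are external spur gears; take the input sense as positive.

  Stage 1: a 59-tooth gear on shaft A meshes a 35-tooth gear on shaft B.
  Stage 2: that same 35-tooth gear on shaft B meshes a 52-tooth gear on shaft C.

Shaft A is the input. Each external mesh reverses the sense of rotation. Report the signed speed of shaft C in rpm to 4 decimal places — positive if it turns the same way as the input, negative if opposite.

+2172.7885 rpm (same as input, |ω| = 2172.7885 rpm)

Stage 1 [59T→35T]: ω = 1915.0000×59/35 = 3228.1429 rpm, dir flips to −; running = −3228.1429
Stage 2 [35T→52T]: ω = 3228.1429×35/52 = 2172.7885 rpm, dir flips to +; running = +2172.7885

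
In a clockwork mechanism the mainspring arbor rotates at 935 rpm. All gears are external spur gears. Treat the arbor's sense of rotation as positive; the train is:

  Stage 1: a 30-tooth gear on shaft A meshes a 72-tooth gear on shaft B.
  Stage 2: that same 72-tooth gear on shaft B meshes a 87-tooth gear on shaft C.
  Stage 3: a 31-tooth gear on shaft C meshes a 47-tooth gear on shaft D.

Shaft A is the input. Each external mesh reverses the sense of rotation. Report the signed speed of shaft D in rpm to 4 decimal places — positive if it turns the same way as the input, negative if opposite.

Stage 1 [30T→72T]: ω = 935.0000×30/72 = 389.5833 rpm, dir flips to −; running = −389.5833
Stage 2 [72T→87T]: ω = 389.5833×72/87 = 322.4138 rpm, dir flips to +; running = +322.4138
Stage 3 [31T→47T]: ω = 322.4138×31/47 = 212.6559 rpm, dir flips to −; running = −212.6559

-212.6559 rpm (opposite to input, |ω| = 212.6559 rpm)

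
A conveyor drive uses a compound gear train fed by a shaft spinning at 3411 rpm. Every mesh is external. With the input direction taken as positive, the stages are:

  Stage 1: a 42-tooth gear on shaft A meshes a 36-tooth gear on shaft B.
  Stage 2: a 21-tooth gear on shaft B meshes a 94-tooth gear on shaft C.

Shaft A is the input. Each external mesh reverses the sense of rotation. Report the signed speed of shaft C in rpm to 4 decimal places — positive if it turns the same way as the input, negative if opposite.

+889.0372 rpm (same as input, |ω| = 889.0372 rpm)

Stage 1 [42T→36T]: ω = 3411.0000×42/36 = 3979.5000 rpm, dir flips to −; running = −3979.5000
Stage 2 [21T→94T]: ω = 3979.5000×21/94 = 889.0372 rpm, dir flips to +; running = +889.0372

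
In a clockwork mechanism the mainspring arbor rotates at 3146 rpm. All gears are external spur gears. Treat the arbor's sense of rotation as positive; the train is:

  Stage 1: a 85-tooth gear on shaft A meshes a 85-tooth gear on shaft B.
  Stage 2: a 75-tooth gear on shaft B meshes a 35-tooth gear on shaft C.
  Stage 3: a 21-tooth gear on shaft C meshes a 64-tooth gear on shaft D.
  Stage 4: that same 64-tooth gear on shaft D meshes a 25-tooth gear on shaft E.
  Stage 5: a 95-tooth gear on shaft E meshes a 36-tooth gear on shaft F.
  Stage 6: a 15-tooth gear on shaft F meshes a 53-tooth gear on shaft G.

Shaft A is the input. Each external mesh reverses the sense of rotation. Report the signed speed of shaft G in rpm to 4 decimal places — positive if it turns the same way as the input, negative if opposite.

Stage 1 [85T→85T]: ω = 3146.0000×85/85 = 3146.0000 rpm, dir flips to −; running = −3146.0000
Stage 2 [75T→35T]: ω = 3146.0000×75/35 = 6741.4286 rpm, dir flips to +; running = +6741.4286
Stage 3 [21T→64T]: ω = 6741.4286×21/64 = 2212.0312 rpm, dir flips to −; running = −2212.0312
Stage 4 [64T→25T]: ω = 2212.0312×64/25 = 5662.8000 rpm, dir flips to +; running = +5662.8000
Stage 5 [95T→36T]: ω = 5662.8000×95/36 = 14943.5000 rpm, dir flips to −; running = −14943.5000
Stage 6 [15T→53T]: ω = 14943.5000×15/53 = 4229.2925 rpm, dir flips to +; running = +4229.2925

+4229.2925 rpm (same as input, |ω| = 4229.2925 rpm)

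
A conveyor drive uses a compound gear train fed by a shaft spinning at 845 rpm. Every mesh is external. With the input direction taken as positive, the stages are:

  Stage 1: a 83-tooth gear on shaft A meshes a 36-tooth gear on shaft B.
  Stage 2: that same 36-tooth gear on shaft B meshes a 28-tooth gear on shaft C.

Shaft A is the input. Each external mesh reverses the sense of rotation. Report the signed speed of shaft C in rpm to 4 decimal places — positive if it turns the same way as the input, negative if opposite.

+2504.8214 rpm (same as input, |ω| = 2504.8214 rpm)

Stage 1 [83T→36T]: ω = 845.0000×83/36 = 1948.1944 rpm, dir flips to −; running = −1948.1944
Stage 2 [36T→28T]: ω = 1948.1944×36/28 = 2504.8214 rpm, dir flips to +; running = +2504.8214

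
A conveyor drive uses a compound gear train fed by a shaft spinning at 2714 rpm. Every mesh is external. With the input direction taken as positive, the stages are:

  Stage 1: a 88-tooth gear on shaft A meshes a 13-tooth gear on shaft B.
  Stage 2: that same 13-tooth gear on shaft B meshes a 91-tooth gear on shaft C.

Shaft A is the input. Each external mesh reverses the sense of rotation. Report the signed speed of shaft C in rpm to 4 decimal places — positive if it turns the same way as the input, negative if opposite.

Stage 1 [88T→13T]: ω = 2714.0000×88/13 = 18371.6923 rpm, dir flips to −; running = −18371.6923
Stage 2 [13T→91T]: ω = 18371.6923×13/91 = 2624.5275 rpm, dir flips to +; running = +2624.5275

+2624.5275 rpm (same as input, |ω| = 2624.5275 rpm)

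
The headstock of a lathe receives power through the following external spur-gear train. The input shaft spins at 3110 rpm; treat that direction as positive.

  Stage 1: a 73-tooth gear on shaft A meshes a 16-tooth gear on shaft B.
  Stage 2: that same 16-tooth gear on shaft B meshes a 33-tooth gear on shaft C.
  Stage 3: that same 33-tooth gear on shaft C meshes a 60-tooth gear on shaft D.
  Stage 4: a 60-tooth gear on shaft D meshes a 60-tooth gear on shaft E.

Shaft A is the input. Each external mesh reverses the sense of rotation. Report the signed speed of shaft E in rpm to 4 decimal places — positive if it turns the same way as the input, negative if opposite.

+3783.8333 rpm (same as input, |ω| = 3783.8333 rpm)

Stage 1 [73T→16T]: ω = 3110.0000×73/16 = 14189.3750 rpm, dir flips to −; running = −14189.3750
Stage 2 [16T→33T]: ω = 14189.3750×16/33 = 6879.6970 rpm, dir flips to +; running = +6879.6970
Stage 3 [33T→60T]: ω = 6879.6970×33/60 = 3783.8333 rpm, dir flips to −; running = −3783.8333
Stage 4 [60T→60T]: ω = 3783.8333×60/60 = 3783.8333 rpm, dir flips to +; running = +3783.8333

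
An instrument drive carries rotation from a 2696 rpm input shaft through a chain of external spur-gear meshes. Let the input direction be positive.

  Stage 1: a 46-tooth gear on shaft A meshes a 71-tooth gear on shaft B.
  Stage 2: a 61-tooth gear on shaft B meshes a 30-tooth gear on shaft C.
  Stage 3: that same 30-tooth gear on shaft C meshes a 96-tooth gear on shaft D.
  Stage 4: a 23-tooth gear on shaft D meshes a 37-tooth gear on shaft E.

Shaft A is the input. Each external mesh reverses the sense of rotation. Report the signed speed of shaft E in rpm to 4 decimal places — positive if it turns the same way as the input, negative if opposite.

Stage 1 [46T→71T]: ω = 2696.0000×46/71 = 1746.7042 rpm, dir flips to −; running = −1746.7042
Stage 2 [61T→30T]: ω = 1746.7042×61/30 = 3551.6319 rpm, dir flips to +; running = +3551.6319
Stage 3 [30T→96T]: ω = 3551.6319×30/96 = 1109.8850 rpm, dir flips to −; running = −1109.8850
Stage 4 [23T→37T]: ω = 1109.8850×23/37 = 689.9285 rpm, dir flips to +; running = +689.9285

+689.9285 rpm (same as input, |ω| = 689.9285 rpm)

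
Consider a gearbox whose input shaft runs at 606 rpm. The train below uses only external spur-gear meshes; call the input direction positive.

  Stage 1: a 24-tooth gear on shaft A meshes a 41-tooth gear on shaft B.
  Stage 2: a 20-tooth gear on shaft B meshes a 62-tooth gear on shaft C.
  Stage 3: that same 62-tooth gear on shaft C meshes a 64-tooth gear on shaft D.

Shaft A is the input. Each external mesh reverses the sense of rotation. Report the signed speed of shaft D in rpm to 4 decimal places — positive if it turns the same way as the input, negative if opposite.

-110.8537 rpm (opposite to input, |ω| = 110.8537 rpm)

Stage 1 [24T→41T]: ω = 606.0000×24/41 = 354.7317 rpm, dir flips to −; running = −354.7317
Stage 2 [20T→62T]: ω = 354.7317×20/62 = 114.4296 rpm, dir flips to +; running = +114.4296
Stage 3 [62T→64T]: ω = 114.4296×62/64 = 110.8537 rpm, dir flips to −; running = −110.8537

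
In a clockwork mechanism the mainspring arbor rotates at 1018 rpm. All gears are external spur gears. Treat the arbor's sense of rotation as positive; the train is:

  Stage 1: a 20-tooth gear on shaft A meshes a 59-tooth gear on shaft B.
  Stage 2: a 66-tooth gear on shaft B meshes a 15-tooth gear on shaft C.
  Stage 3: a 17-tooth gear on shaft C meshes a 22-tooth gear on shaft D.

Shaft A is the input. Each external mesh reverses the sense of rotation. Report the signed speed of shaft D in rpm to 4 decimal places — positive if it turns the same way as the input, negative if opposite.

-1173.2881 rpm (opposite to input, |ω| = 1173.2881 rpm)

Stage 1 [20T→59T]: ω = 1018.0000×20/59 = 345.0847 rpm, dir flips to −; running = −345.0847
Stage 2 [66T→15T]: ω = 345.0847×66/15 = 1518.3729 rpm, dir flips to +; running = +1518.3729
Stage 3 [17T→22T]: ω = 1518.3729×17/22 = 1173.2881 rpm, dir flips to −; running = −1173.2881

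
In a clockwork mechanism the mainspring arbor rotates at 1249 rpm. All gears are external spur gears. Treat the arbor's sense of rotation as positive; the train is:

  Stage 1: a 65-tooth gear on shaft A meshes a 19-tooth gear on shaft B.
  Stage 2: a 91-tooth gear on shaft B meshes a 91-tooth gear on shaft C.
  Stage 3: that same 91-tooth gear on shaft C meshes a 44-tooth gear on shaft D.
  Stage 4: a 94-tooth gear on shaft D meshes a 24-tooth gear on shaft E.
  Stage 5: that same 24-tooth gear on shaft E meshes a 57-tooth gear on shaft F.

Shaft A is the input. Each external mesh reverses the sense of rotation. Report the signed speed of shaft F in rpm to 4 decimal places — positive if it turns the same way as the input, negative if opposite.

-14573.5014 rpm (opposite to input, |ω| = 14573.5014 rpm)

Stage 1 [65T→19T]: ω = 1249.0000×65/19 = 4272.8947 rpm, dir flips to −; running = −4272.8947
Stage 2 [91T→91T]: ω = 4272.8947×91/91 = 4272.8947 rpm, dir flips to +; running = +4272.8947
Stage 3 [91T→44T]: ω = 4272.8947×91/44 = 8837.1232 rpm, dir flips to −; running = −8837.1232
Stage 4 [94T→24T]: ω = 8837.1232×94/24 = 34612.0659 rpm, dir flips to +; running = +34612.0659
Stage 5 [24T→57T]: ω = 34612.0659×24/57 = 14573.5014 rpm, dir flips to −; running = −14573.5014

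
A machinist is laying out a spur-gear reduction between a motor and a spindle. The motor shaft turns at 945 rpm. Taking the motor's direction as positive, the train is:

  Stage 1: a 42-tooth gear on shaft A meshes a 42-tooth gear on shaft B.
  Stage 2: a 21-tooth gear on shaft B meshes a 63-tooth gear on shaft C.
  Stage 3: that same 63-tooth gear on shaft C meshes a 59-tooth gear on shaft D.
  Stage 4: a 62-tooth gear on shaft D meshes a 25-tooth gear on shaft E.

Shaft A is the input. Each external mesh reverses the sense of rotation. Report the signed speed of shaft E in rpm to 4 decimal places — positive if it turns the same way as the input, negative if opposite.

+834.1627 rpm (same as input, |ω| = 834.1627 rpm)

Stage 1 [42T→42T]: ω = 945.0000×42/42 = 945.0000 rpm, dir flips to −; running = −945.0000
Stage 2 [21T→63T]: ω = 945.0000×21/63 = 315.0000 rpm, dir flips to +; running = +315.0000
Stage 3 [63T→59T]: ω = 315.0000×63/59 = 336.3559 rpm, dir flips to −; running = −336.3559
Stage 4 [62T→25T]: ω = 336.3559×62/25 = 834.1627 rpm, dir flips to +; running = +834.1627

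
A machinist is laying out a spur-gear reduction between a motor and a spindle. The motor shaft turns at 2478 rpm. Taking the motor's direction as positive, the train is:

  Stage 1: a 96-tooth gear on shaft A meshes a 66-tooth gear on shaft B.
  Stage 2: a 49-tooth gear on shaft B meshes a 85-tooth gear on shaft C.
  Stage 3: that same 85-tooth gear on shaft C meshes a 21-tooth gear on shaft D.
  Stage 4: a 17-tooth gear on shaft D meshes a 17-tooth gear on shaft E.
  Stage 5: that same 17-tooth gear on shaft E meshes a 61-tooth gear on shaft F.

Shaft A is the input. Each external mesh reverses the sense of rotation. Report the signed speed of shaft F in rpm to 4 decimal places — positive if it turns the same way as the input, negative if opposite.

-2343.8212 rpm (opposite to input, |ω| = 2343.8212 rpm)

Stage 1 [96T→66T]: ω = 2478.0000×96/66 = 3604.3636 rpm, dir flips to −; running = −3604.3636
Stage 2 [49T→85T]: ω = 3604.3636×49/85 = 2077.8096 rpm, dir flips to +; running = +2077.8096
Stage 3 [85T→21T]: ω = 2077.8096×85/21 = 8410.1818 rpm, dir flips to −; running = −8410.1818
Stage 4 [17T→17T]: ω = 8410.1818×17/17 = 8410.1818 rpm, dir flips to +; running = +8410.1818
Stage 5 [17T→61T]: ω = 8410.1818×17/61 = 2343.8212 rpm, dir flips to −; running = −2343.8212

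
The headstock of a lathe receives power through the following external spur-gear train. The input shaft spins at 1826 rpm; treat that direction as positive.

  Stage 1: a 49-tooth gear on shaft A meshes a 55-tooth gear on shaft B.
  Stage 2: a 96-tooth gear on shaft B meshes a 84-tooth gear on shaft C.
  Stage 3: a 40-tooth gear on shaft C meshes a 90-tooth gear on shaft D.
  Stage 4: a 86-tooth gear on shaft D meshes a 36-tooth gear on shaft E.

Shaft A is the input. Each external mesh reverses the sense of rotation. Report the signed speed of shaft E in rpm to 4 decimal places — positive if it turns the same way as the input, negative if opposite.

+1973.9654 rpm (same as input, |ω| = 1973.9654 rpm)

Stage 1 [49T→55T]: ω = 1826.0000×49/55 = 1626.8000 rpm, dir flips to −; running = −1626.8000
Stage 2 [96T→84T]: ω = 1626.8000×96/84 = 1859.2000 rpm, dir flips to +; running = +1859.2000
Stage 3 [40T→90T]: ω = 1859.2000×40/90 = 826.3111 rpm, dir flips to −; running = −826.3111
Stage 4 [86T→36T]: ω = 826.3111×86/36 = 1973.9654 rpm, dir flips to +; running = +1973.9654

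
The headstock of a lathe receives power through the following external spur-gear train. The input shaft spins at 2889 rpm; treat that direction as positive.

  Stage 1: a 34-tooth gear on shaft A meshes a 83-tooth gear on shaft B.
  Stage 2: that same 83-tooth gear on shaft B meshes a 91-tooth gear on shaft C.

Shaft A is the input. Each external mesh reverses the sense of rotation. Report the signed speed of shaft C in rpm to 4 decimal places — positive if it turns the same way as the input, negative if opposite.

+1079.4066 rpm (same as input, |ω| = 1079.4066 rpm)

Stage 1 [34T→83T]: ω = 2889.0000×34/83 = 1183.4458 rpm, dir flips to −; running = −1183.4458
Stage 2 [83T→91T]: ω = 1183.4458×83/91 = 1079.4066 rpm, dir flips to +; running = +1079.4066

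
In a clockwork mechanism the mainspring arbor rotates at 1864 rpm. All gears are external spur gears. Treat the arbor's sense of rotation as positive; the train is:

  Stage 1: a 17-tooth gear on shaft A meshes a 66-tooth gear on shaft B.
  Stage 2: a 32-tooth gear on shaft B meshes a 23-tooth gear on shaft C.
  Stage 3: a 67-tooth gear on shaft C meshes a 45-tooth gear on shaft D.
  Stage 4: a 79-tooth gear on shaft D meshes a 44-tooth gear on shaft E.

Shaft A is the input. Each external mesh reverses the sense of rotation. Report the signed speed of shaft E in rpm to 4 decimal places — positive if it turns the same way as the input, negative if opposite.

+1785.7051 rpm (same as input, |ω| = 1785.7051 rpm)

Stage 1 [17T→66T]: ω = 1864.0000×17/66 = 480.1212 rpm, dir flips to −; running = −480.1212
Stage 2 [32T→23T]: ω = 480.1212×32/23 = 667.9947 rpm, dir flips to +; running = +667.9947
Stage 3 [67T→45T]: ω = 667.9947×67/45 = 994.5699 rpm, dir flips to −; running = −994.5699
Stage 4 [79T→44T]: ω = 994.5699×79/44 = 1785.7051 rpm, dir flips to +; running = +1785.7051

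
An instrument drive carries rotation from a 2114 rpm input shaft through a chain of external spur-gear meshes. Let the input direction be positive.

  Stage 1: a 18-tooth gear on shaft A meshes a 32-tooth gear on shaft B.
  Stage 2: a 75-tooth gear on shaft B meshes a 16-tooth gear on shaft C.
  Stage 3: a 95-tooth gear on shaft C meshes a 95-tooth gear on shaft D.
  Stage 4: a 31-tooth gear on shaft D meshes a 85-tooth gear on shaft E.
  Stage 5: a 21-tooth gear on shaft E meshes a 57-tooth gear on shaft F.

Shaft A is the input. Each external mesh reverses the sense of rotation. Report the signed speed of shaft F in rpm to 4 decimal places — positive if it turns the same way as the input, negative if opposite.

-748.9555 rpm (opposite to input, |ω| = 748.9555 rpm)

Stage 1 [18T→32T]: ω = 2114.0000×18/32 = 1189.1250 rpm, dir flips to −; running = −1189.1250
Stage 2 [75T→16T]: ω = 1189.1250×75/16 = 5574.0234 rpm, dir flips to +; running = +5574.0234
Stage 3 [95T→95T]: ω = 5574.0234×95/95 = 5574.0234 rpm, dir flips to −; running = −5574.0234
Stage 4 [31T→85T]: ω = 5574.0234×31/85 = 2032.8791 rpm, dir flips to +; running = +2032.8791
Stage 5 [21T→57T]: ω = 2032.8791×21/57 = 748.9555 rpm, dir flips to −; running = −748.9555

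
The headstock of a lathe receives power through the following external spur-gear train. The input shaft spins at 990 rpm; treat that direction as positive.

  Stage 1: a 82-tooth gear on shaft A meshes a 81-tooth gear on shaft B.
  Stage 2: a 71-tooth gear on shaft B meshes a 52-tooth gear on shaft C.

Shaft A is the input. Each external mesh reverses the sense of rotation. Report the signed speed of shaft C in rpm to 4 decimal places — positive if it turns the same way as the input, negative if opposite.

Stage 1 [82T→81T]: ω = 990.0000×82/81 = 1002.2222 rpm, dir flips to −; running = −1002.2222
Stage 2 [71T→52T]: ω = 1002.2222×71/52 = 1368.4188 rpm, dir flips to +; running = +1368.4188

+1368.4188 rpm (same as input, |ω| = 1368.4188 rpm)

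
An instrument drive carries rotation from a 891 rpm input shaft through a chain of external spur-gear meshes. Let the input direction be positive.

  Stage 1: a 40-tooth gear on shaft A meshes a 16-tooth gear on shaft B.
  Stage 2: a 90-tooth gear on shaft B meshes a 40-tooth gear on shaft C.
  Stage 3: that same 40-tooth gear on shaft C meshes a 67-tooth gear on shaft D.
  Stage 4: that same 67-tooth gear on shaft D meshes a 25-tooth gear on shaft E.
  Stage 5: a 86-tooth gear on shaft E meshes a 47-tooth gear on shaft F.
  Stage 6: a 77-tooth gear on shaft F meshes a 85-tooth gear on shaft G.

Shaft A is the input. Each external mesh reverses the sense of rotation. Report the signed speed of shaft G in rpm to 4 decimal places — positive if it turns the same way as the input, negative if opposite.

Stage 1 [40T→16T]: ω = 891.0000×40/16 = 2227.5000 rpm, dir flips to −; running = −2227.5000
Stage 2 [90T→40T]: ω = 2227.5000×90/40 = 5011.8750 rpm, dir flips to +; running = +5011.8750
Stage 3 [40T→67T]: ω = 5011.8750×40/67 = 2992.1642 rpm, dir flips to −; running = −2992.1642
Stage 4 [67T→25T]: ω = 2992.1642×67/25 = 8019.0000 rpm, dir flips to +; running = +8019.0000
Stage 5 [86T→47T]: ω = 8019.0000×86/47 = 14673.0638 rpm, dir flips to −; running = −14673.0638
Stage 6 [77T→85T]: ω = 14673.0638×77/85 = 13292.0696 rpm, dir flips to +; running = +13292.0696

+13292.0696 rpm (same as input, |ω| = 13292.0696 rpm)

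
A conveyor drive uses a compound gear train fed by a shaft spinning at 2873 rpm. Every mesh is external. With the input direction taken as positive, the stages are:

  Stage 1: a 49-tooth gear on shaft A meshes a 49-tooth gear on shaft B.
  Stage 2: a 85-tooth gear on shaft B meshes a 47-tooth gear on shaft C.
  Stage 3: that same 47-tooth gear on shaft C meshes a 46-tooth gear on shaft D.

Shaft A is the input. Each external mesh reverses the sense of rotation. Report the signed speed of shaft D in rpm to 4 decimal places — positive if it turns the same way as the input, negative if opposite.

Stage 1 [49T→49T]: ω = 2873.0000×49/49 = 2873.0000 rpm, dir flips to −; running = −2873.0000
Stage 2 [85T→47T]: ω = 2873.0000×85/47 = 5195.8511 rpm, dir flips to +; running = +5195.8511
Stage 3 [47T→46T]: ω = 5195.8511×47/46 = 5308.8043 rpm, dir flips to −; running = −5308.8043

-5308.8043 rpm (opposite to input, |ω| = 5308.8043 rpm)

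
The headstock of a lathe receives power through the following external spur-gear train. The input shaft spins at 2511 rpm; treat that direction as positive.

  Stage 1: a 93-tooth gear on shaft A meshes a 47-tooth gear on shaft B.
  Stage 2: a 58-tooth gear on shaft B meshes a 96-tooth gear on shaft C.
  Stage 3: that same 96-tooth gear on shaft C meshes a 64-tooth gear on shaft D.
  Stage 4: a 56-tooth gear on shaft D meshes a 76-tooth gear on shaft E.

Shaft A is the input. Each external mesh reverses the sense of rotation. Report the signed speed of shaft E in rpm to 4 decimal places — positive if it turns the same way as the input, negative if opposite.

Stage 1 [93T→47T]: ω = 2511.0000×93/47 = 4968.5745 rpm, dir flips to −; running = −4968.5745
Stage 2 [58T→96T]: ω = 4968.5745×58/96 = 3001.8471 rpm, dir flips to +; running = +3001.8471
Stage 3 [96T→64T]: ω = 3001.8471×96/64 = 4502.7706 rpm, dir flips to −; running = −4502.7706
Stage 4 [56T→76T]: ω = 4502.7706×56/76 = 3317.8310 rpm, dir flips to +; running = +3317.8310

+3317.8310 rpm (same as input, |ω| = 3317.8310 rpm)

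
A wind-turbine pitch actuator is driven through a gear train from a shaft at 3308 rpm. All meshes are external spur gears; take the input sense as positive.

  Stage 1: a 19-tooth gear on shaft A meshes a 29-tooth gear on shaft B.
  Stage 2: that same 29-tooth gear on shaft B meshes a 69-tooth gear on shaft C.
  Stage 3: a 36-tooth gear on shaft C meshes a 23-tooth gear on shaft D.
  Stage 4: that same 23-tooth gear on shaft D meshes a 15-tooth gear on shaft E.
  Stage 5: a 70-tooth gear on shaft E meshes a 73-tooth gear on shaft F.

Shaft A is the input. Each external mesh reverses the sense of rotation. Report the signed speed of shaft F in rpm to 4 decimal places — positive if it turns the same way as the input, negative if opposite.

-2096.3145 rpm (opposite to input, |ω| = 2096.3145 rpm)

Stage 1 [19T→29T]: ω = 3308.0000×19/29 = 2167.3103 rpm, dir flips to −; running = −2167.3103
Stage 2 [29T→69T]: ω = 2167.3103×29/69 = 910.8986 rpm, dir flips to +; running = +910.8986
Stage 3 [36T→23T]: ω = 910.8986×36/23 = 1425.7543 rpm, dir flips to −; running = −1425.7543
Stage 4 [23T→15T]: ω = 1425.7543×23/15 = 2186.1565 rpm, dir flips to +; running = +2186.1565
Stage 5 [70T→73T]: ω = 2186.1565×70/73 = 2096.3145 rpm, dir flips to −; running = −2096.3145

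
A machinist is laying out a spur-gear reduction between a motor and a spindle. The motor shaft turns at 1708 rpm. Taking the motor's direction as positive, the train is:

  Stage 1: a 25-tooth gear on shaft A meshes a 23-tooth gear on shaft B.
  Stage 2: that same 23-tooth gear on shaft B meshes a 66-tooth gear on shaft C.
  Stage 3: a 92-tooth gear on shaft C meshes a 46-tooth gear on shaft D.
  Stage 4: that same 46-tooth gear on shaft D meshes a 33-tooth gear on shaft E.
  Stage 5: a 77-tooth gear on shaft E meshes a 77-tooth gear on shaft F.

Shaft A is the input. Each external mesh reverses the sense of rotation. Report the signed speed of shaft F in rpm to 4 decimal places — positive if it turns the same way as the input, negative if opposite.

-1803.6731 rpm (opposite to input, |ω| = 1803.6731 rpm)

Stage 1 [25T→23T]: ω = 1708.0000×25/23 = 1856.5217 rpm, dir flips to −; running = −1856.5217
Stage 2 [23T→66T]: ω = 1856.5217×23/66 = 646.9697 rpm, dir flips to +; running = +646.9697
Stage 3 [92T→46T]: ω = 646.9697×92/46 = 1293.9394 rpm, dir flips to −; running = −1293.9394
Stage 4 [46T→33T]: ω = 1293.9394×46/33 = 1803.6731 rpm, dir flips to +; running = +1803.6731
Stage 5 [77T→77T]: ω = 1803.6731×77/77 = 1803.6731 rpm, dir flips to −; running = −1803.6731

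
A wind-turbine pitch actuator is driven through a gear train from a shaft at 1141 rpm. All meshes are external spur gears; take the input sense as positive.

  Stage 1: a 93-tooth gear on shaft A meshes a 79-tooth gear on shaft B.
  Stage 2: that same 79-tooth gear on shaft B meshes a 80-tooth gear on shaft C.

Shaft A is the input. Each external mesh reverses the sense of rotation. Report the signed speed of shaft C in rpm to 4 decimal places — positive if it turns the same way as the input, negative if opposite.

+1326.4125 rpm (same as input, |ω| = 1326.4125 rpm)

Stage 1 [93T→79T]: ω = 1141.0000×93/79 = 1343.2025 rpm, dir flips to −; running = −1343.2025
Stage 2 [79T→80T]: ω = 1343.2025×79/80 = 1326.4125 rpm, dir flips to +; running = +1326.4125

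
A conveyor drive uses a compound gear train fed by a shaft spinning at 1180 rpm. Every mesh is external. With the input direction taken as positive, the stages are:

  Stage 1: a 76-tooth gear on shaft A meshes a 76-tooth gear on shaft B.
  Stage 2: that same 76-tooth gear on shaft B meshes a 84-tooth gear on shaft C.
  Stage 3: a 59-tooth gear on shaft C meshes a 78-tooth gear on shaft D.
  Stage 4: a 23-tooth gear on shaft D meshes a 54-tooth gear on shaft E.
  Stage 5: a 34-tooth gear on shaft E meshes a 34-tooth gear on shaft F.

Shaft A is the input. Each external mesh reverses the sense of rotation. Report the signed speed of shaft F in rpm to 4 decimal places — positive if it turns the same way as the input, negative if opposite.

Stage 1 [76T→76T]: ω = 1180.0000×76/76 = 1180.0000 rpm, dir flips to −; running = −1180.0000
Stage 2 [76T→84T]: ω = 1180.0000×76/84 = 1067.6190 rpm, dir flips to +; running = +1067.6190
Stage 3 [59T→78T]: ω = 1067.6190×59/78 = 807.5580 rpm, dir flips to −; running = −807.5580
Stage 4 [23T→54T]: ω = 807.5580×23/54 = 343.9599 rpm, dir flips to +; running = +343.9599
Stage 5 [34T→34T]: ω = 343.9599×34/34 = 343.9599 rpm, dir flips to −; running = −343.9599

-343.9599 rpm (opposite to input, |ω| = 343.9599 rpm)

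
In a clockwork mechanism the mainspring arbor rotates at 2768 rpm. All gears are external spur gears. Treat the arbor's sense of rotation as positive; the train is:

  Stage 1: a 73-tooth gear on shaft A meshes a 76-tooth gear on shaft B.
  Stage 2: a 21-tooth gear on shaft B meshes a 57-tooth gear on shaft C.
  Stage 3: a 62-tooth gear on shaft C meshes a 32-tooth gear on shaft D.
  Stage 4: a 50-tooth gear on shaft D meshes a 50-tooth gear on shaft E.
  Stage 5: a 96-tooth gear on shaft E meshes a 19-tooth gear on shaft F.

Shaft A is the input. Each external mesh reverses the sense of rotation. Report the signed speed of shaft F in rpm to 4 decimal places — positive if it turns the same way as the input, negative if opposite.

-9589.1284 rpm (opposite to input, |ω| = 9589.1284 rpm)

Stage 1 [73T→76T]: ω = 2768.0000×73/76 = 2658.7368 rpm, dir flips to −; running = −2658.7368
Stage 2 [21T→57T]: ω = 2658.7368×21/57 = 979.5346 rpm, dir flips to +; running = +979.5346
Stage 3 [62T→32T]: ω = 979.5346×62/32 = 1897.8483 rpm, dir flips to −; running = −1897.8483
Stage 4 [50T→50T]: ω = 1897.8483×50/50 = 1897.8483 rpm, dir flips to +; running = +1897.8483
Stage 5 [96T→19T]: ω = 1897.8483×96/19 = 9589.1284 rpm, dir flips to −; running = −9589.1284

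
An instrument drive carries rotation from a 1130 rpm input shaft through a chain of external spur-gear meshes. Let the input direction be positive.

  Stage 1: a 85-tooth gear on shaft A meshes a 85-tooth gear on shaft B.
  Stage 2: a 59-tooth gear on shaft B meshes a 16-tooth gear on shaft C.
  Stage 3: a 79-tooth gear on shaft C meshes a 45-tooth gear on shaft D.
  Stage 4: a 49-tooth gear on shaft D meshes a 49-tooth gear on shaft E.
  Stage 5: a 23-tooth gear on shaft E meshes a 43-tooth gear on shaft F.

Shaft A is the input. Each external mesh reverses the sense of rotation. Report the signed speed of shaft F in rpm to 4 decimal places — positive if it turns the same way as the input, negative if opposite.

Stage 1 [85T→85T]: ω = 1130.0000×85/85 = 1130.0000 rpm, dir flips to −; running = −1130.0000
Stage 2 [59T→16T]: ω = 1130.0000×59/16 = 4166.8750 rpm, dir flips to +; running = +4166.8750
Stage 3 [79T→45T]: ω = 4166.8750×79/45 = 7315.1806 rpm, dir flips to −; running = −7315.1806
Stage 4 [49T→49T]: ω = 7315.1806×49/49 = 7315.1806 rpm, dir flips to +; running = +7315.1806
Stage 5 [23T→43T]: ω = 7315.1806×23/43 = 3912.7710 rpm, dir flips to −; running = −3912.7710

-3912.7710 rpm (opposite to input, |ω| = 3912.7710 rpm)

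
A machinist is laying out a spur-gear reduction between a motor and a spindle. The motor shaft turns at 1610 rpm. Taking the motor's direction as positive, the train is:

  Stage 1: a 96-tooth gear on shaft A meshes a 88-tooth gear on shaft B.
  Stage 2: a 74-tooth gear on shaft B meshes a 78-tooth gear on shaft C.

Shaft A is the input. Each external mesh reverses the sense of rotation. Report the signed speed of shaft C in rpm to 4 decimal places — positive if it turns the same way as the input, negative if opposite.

+1666.2937 rpm (same as input, |ω| = 1666.2937 rpm)

Stage 1 [96T→88T]: ω = 1610.0000×96/88 = 1756.3636 rpm, dir flips to −; running = −1756.3636
Stage 2 [74T→78T]: ω = 1756.3636×74/78 = 1666.2937 rpm, dir flips to +; running = +1666.2937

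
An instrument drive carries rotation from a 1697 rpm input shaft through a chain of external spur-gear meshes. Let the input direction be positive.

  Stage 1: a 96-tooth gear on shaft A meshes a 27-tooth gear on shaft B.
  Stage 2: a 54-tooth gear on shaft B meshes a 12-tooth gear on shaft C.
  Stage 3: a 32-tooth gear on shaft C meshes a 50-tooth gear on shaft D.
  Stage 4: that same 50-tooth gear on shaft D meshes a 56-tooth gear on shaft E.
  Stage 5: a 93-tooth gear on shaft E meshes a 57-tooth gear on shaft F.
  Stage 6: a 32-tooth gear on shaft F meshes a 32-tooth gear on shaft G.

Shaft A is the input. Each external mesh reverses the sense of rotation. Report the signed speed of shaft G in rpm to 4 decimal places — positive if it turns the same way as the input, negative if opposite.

+25314.6466 rpm (same as input, |ω| = 25314.6466 rpm)

Stage 1 [96T→27T]: ω = 1697.0000×96/27 = 6033.7778 rpm, dir flips to −; running = −6033.7778
Stage 2 [54T→12T]: ω = 6033.7778×54/12 = 27152.0000 rpm, dir flips to +; running = +27152.0000
Stage 3 [32T→50T]: ω = 27152.0000×32/50 = 17377.2800 rpm, dir flips to −; running = −17377.2800
Stage 4 [50T→56T]: ω = 17377.2800×50/56 = 15515.4286 rpm, dir flips to +; running = +15515.4286
Stage 5 [93T→57T]: ω = 15515.4286×93/57 = 25314.6466 rpm, dir flips to −; running = −25314.6466
Stage 6 [32T→32T]: ω = 25314.6466×32/32 = 25314.6466 rpm, dir flips to +; running = +25314.6466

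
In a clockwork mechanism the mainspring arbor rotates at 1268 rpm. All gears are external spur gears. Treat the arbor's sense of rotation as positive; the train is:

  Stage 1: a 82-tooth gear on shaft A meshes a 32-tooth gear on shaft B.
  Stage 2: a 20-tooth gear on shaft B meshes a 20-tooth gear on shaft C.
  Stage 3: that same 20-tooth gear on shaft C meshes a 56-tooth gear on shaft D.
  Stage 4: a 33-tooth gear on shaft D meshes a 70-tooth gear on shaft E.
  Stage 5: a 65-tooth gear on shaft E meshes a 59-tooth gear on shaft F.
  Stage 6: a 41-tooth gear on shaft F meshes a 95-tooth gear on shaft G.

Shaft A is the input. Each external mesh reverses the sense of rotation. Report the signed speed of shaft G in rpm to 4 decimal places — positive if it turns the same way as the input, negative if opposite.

Stage 1 [82T→32T]: ω = 1268.0000×82/32 = 3249.2500 rpm, dir flips to −; running = −3249.2500
Stage 2 [20T→20T]: ω = 3249.2500×20/20 = 3249.2500 rpm, dir flips to +; running = +3249.2500
Stage 3 [20T→56T]: ω = 3249.2500×20/56 = 1160.4464 rpm, dir flips to −; running = −1160.4464
Stage 4 [33T→70T]: ω = 1160.4464×33/70 = 547.0676 rpm, dir flips to +; running = +547.0676
Stage 5 [65T→59T]: ω = 547.0676×65/59 = 602.7016 rpm, dir flips to −; running = −602.7016
Stage 6 [41T→95T]: ω = 602.7016×41/95 = 260.1133 rpm, dir flips to +; running = +260.1133

+260.1133 rpm (same as input, |ω| = 260.1133 rpm)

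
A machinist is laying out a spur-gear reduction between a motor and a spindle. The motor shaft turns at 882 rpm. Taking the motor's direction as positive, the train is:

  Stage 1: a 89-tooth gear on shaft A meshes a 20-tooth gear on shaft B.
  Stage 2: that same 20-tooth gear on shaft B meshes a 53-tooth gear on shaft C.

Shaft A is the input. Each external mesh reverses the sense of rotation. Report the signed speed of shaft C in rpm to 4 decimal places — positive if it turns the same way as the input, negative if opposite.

+1481.0943 rpm (same as input, |ω| = 1481.0943 rpm)

Stage 1 [89T→20T]: ω = 882.0000×89/20 = 3924.9000 rpm, dir flips to −; running = −3924.9000
Stage 2 [20T→53T]: ω = 3924.9000×20/53 = 1481.0943 rpm, dir flips to +; running = +1481.0943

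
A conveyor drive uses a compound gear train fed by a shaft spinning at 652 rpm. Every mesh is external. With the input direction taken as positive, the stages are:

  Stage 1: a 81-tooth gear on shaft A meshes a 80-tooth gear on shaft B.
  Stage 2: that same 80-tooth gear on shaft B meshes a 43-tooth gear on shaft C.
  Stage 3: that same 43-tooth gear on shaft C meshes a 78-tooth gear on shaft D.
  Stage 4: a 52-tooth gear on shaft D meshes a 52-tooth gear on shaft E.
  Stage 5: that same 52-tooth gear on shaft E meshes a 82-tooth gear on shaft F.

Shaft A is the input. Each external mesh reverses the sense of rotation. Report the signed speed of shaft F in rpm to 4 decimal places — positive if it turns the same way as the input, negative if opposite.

-429.3659 rpm (opposite to input, |ω| = 429.3659 rpm)

Stage 1 [81T→80T]: ω = 652.0000×81/80 = 660.1500 rpm, dir flips to −; running = −660.1500
Stage 2 [80T→43T]: ω = 660.1500×80/43 = 1228.1860 rpm, dir flips to +; running = +1228.1860
Stage 3 [43T→78T]: ω = 1228.1860×43/78 = 677.0769 rpm, dir flips to −; running = −677.0769
Stage 4 [52T→52T]: ω = 677.0769×52/52 = 677.0769 rpm, dir flips to +; running = +677.0769
Stage 5 [52T→82T]: ω = 677.0769×52/82 = 429.3659 rpm, dir flips to −; running = −429.3659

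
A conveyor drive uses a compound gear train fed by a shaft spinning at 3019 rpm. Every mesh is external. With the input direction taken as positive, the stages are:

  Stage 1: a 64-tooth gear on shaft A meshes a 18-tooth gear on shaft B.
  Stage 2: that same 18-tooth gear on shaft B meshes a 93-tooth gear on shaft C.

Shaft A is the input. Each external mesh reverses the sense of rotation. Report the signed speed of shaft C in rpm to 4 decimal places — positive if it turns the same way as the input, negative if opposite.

+2077.5914 rpm (same as input, |ω| = 2077.5914 rpm)

Stage 1 [64T→18T]: ω = 3019.0000×64/18 = 10734.2222 rpm, dir flips to −; running = −10734.2222
Stage 2 [18T→93T]: ω = 10734.2222×18/93 = 2077.5914 rpm, dir flips to +; running = +2077.5914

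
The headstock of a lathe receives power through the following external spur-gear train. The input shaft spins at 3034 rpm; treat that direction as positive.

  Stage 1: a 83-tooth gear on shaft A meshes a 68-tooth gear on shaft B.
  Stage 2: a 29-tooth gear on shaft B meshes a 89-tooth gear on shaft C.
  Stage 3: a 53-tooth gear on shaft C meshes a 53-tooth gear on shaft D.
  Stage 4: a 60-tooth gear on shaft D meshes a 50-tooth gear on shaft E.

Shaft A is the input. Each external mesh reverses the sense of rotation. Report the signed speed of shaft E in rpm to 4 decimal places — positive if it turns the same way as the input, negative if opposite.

Stage 1 [83T→68T]: ω = 3034.0000×83/68 = 3703.2647 rpm, dir flips to −; running = −3703.2647
Stage 2 [29T→89T]: ω = 3703.2647×29/89 = 1206.6818 rpm, dir flips to +; running = +1206.6818
Stage 3 [53T→53T]: ω = 1206.6818×53/53 = 1206.6818 rpm, dir flips to −; running = −1206.6818
Stage 4 [60T→50T]: ω = 1206.6818×60/50 = 1448.0181 rpm, dir flips to +; running = +1448.0181

+1448.0181 rpm (same as input, |ω| = 1448.0181 rpm)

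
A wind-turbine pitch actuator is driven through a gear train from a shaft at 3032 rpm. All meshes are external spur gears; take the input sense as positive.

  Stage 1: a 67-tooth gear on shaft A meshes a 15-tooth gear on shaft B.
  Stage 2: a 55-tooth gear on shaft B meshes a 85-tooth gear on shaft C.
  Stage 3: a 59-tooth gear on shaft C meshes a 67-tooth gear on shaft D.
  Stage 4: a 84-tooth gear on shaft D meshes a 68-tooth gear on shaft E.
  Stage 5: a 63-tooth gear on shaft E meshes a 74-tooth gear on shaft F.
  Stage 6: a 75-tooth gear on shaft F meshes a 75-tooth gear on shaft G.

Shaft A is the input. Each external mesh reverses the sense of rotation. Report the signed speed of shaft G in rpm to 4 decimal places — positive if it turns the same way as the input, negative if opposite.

Stage 1 [67T→15T]: ω = 3032.0000×67/15 = 13542.9333 rpm, dir flips to −; running = −13542.9333
Stage 2 [55T→85T]: ω = 13542.9333×55/85 = 8763.0745 rpm, dir flips to +; running = +8763.0745
Stage 3 [59T→67T]: ω = 8763.0745×59/67 = 7716.7373 rpm, dir flips to −; running = −7716.7373
Stage 4 [84T→68T]: ω = 7716.7373×84/68 = 9532.4401 rpm, dir flips to +; running = +9532.4401
Stage 5 [63T→74T]: ω = 9532.4401×63/74 = 8115.4558 rpm, dir flips to −; running = −8115.4558
Stage 6 [75T→75T]: ω = 8115.4558×75/75 = 8115.4558 rpm, dir flips to +; running = +8115.4558

+8115.4558 rpm (same as input, |ω| = 8115.4558 rpm)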